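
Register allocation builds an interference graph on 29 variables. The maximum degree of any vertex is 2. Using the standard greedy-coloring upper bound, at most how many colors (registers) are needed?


Greedy coloring never needs more than (max_degree + 1) colors: when coloring a vertex, at most max_degree neighbors are already colored.
Upper bound = 2 + 1 = 3

3


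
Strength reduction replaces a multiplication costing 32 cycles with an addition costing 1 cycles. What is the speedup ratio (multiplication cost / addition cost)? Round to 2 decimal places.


Ratio = mult_cost / add_cost = 32 / 1 = 32.0

32.0


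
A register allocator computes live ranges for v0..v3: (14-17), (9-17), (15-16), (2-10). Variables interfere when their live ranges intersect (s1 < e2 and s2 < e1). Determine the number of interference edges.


Check all pairs for overlapping intervals.
Two intervals (s1,e1) and (s2,e2) overlap if s1 < e2 and s2 < e1.
v0 (14-17) vs v1..v3: overlaps v1, v2 -> 2
v1 (9-17) vs v2..v3: overlaps v2, v3 -> 2
v2 (15-16) vs v3: overlaps none -> 0
Total overlapping pairs = 2 + 2 + 0 = 4

4


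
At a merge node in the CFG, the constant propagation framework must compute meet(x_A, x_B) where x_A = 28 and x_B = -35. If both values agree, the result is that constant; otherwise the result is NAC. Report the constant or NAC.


Meet operation: if both paths give the same constant, result is that constant; if they differ, result is NAC (not-a-constant).
Path A: 28, Path B: -35 -> differ
Result: not-a-constant -> NAC

NAC


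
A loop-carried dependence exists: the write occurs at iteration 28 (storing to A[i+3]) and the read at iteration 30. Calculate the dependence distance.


Distance = read iteration - write iteration
= 30 - 28 = 2

2


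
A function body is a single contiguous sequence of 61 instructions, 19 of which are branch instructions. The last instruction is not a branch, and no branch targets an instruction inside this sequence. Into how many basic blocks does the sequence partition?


With no in-sequence branch targets, the leaders are the first instruction plus the instruction after each branch.
Number of basic blocks = branches + 1
= 19 + 1 = 20

20


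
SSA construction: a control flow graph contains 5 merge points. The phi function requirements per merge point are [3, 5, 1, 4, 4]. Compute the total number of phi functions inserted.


Total phi functions = sum of phi functions at each join node
= 3 + 5 + 1 + 4 + 4 = 17

17


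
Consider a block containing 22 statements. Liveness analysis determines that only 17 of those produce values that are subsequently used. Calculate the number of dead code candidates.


Dead code = total statements - live definitions
= 22 - 17 = 5

5


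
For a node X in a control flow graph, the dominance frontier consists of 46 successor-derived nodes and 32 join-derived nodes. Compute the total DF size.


DF(X) = direct successor contributions + join point contributions
= 46 + 32 = 78

78


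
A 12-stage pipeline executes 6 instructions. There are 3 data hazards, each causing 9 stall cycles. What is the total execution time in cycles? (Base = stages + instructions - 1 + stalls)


Base cycles = 12 + 6 - 1 = 17
Total stalls = 3 * 9 = 27
Total = 17 + 27 = 44

44


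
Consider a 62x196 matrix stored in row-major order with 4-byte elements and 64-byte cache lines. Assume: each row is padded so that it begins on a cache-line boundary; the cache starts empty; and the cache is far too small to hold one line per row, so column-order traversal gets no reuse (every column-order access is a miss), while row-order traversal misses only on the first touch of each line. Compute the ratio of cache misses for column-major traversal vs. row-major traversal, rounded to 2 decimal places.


Each row occupies 196 * 4 = 784 bytes and starts on a line boundary, so it spans ceil(784 / 64) = 13 cache lines.
Row-major traversal misses (one per line touched): 62 * ceil(196 * 4 / 64) = 806
Column-major traversal misses (no reuse, every access misses): 62 * 196 = 12152
Ratio = 12152 / 806 = 15.08

15.08


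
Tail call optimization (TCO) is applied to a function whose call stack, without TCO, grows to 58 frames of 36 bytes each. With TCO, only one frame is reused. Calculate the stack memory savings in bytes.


Without TCO: 58 * 36 = 2088 bytes
With TCO: reuse 1 frame = 36 bytes
Savings = 2088 - 36 = 2052

2052


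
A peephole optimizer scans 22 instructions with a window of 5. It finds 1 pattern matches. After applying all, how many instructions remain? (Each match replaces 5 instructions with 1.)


Each match removes 4 instructions.
Total removed = 1 * 4 = 4
Remaining = 22 - 4 = 18

18


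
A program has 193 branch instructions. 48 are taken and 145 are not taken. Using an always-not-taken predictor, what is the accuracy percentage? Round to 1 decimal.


Predictor: always-not-taken
Correct predictions = 145
Accuracy = 145 / 193 * 100 = 75.1%

75.1


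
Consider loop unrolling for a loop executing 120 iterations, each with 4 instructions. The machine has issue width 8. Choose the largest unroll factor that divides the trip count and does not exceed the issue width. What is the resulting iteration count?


Largest divisor of 120 <= 8 is 8
New iterations = 120 / 8 = 15

15


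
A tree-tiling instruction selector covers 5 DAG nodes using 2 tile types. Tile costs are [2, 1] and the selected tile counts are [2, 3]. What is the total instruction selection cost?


Total cost = sum(count_i * cost_i)
= 2*2 + 3*1
= 7

7


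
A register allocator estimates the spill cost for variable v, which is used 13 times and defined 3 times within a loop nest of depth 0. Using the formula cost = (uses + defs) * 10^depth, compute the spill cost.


uses + defs = 13 + 3 = 16
10^0 = 1
Spill cost = 16 * 1 = 16

16


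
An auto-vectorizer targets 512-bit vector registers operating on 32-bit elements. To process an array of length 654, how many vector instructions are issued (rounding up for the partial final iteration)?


Width = 512 / 32 = 16 elements per vector op
Iterations = ceil(654 / 16) = 41

41


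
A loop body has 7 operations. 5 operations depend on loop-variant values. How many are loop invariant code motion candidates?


Invariant candidates = total - loop-dependent
= 7 - 5 = 2

2


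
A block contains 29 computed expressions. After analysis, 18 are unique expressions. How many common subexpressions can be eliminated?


CSE count = total expressions - unique expressions
= 29 - 18 = 11

11


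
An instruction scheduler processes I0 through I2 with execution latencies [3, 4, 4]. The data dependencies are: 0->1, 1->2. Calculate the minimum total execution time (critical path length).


Compute longest path through dependency graph: dist(Ik) = max over predecessors of dist + latency(Ik).
dist(I0) = latency 3 = 3
dist(I1) = dist(I0) + 4 = 3 + 4 = 7
dist(I2) = dist(I1) + 4 = 7 + 4 = 11
Critical path = max dist = 11

11


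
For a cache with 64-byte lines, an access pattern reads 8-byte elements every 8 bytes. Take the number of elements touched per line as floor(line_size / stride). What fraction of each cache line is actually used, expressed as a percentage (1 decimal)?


Elements per cache line = floor(64 / 8) = 8
Bytes used = 8 * 8 = 64
Utilization = 64 / 64 * 100 = 100.0%

100.0


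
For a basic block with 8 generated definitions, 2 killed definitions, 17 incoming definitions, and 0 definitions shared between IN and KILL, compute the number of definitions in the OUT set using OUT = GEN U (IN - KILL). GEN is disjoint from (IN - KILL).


IN - KILL: 17 - 0 = 17 surviving definitions
OUT = GEN + surviving = 8 + 17 = 25

25


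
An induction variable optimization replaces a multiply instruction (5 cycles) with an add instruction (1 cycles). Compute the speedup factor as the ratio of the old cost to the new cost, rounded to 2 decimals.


Ratio = mult_cost / add_cost = 5 / 1 = 5.0

5.0


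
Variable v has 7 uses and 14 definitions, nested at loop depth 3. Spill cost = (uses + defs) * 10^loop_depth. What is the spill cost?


uses + defs = 7 + 14 = 21
10^3 = 1000
Spill cost = 21 * 1000 = 21000

21000


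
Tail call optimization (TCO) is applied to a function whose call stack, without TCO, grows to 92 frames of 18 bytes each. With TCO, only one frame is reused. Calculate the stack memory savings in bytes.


Without TCO: 92 * 18 = 1656 bytes
With TCO: reuse 1 frame = 18 bytes
Savings = 1656 - 18 = 1638

1638


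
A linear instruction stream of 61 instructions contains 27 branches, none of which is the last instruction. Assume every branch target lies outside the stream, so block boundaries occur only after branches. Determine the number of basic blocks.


With no in-sequence branch targets, the leaders are the first instruction plus the instruction after each branch.
Number of basic blocks = branches + 1
= 27 + 1 = 28

28


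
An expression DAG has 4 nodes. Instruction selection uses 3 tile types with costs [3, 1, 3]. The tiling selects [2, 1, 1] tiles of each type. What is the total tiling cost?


Total cost = sum(count_i * cost_i)
= 2*3 + 1*1 + 1*3
= 10

10


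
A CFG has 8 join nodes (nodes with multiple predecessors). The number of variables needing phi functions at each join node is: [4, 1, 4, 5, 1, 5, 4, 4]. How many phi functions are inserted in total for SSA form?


Total phi functions = sum of phi functions at each join node
= 4 + 1 + 4 + 5 + 1 + 5 + 4 + 4 = 28

28


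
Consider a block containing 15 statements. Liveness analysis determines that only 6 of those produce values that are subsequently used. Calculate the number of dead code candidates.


Dead code = total statements - live definitions
= 15 - 6 = 9

9


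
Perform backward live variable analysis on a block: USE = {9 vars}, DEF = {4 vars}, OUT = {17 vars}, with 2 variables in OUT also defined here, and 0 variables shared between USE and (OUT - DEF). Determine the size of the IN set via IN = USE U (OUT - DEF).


OUT - DEF: 17 - 2 = 15
|IN| = |USE| + |OUT - DEF| - |USE ∩ (OUT - DEF)| = 9 + 15 - 0 = 24

24


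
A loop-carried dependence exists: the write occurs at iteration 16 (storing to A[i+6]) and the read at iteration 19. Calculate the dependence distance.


Distance = read iteration - write iteration
= 19 - 16 = 3

3


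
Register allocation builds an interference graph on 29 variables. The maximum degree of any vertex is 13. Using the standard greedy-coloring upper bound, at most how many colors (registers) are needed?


Greedy coloring never needs more than (max_degree + 1) colors: when coloring a vertex, at most max_degree neighbors are already colored.
Upper bound = 13 + 1 = 14

14


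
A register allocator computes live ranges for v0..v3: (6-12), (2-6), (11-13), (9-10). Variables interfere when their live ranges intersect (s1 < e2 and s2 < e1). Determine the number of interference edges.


Check all pairs for overlapping intervals.
Two intervals (s1,e1) and (s2,e2) overlap if s1 < e2 and s2 < e1.
v0 (6-12) vs v1..v3: overlaps v2, v3 -> 2
v1 (2-6) vs v2..v3: overlaps none -> 0
v2 (11-13) vs v3: overlaps none -> 0
Total overlapping pairs = 2 + 0 + 0 = 2

2


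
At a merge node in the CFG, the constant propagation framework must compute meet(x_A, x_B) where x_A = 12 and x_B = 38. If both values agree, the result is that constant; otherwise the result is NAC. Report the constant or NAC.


Meet operation: if both paths give the same constant, result is that constant; if they differ, result is NAC (not-a-constant).
Path A: 12, Path B: 38 -> differ
Result: not-a-constant -> NAC

NAC


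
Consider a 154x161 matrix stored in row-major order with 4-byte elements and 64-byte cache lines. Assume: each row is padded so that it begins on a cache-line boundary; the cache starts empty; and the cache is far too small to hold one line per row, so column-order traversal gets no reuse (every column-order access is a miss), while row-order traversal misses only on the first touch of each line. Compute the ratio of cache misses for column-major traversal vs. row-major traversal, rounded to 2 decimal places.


Each row occupies 161 * 4 = 644 bytes and starts on a line boundary, so it spans ceil(644 / 64) = 11 cache lines.
Row-major traversal misses (one per line touched): 154 * ceil(161 * 4 / 64) = 1694
Column-major traversal misses (no reuse, every access misses): 154 * 161 = 24794
Ratio = 24794 / 1694 = 14.64

14.64


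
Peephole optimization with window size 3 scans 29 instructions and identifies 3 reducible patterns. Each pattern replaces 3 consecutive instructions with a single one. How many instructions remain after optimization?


Each match removes 2 instructions.
Total removed = 3 * 2 = 6
Remaining = 29 - 6 = 23

23


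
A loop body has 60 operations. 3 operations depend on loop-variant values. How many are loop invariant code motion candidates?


Invariant candidates = total - loop-dependent
= 60 - 3 = 57

57


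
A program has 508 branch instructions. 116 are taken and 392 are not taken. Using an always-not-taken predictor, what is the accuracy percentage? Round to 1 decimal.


Predictor: always-not-taken
Correct predictions = 392
Accuracy = 392 / 508 * 100 = 77.2%

77.2


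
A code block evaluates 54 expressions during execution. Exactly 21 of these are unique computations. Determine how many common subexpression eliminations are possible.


CSE count = total expressions - unique expressions
= 54 - 21 = 33

33


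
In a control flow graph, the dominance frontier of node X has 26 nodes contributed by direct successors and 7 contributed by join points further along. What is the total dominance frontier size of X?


DF(X) = direct successor contributions + join point contributions
= 26 + 7 = 33

33


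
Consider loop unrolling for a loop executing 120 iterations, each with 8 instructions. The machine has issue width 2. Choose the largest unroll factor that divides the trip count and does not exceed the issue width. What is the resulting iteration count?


Largest divisor of 120 <= 2 is 2
New iterations = 120 / 2 = 60

60


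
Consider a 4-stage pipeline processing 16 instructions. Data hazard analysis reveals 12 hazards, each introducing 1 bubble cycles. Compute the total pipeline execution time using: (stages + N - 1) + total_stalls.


Base cycles = 4 + 16 - 1 = 19
Total stalls = 12 * 1 = 12
Total = 19 + 12 = 31

31


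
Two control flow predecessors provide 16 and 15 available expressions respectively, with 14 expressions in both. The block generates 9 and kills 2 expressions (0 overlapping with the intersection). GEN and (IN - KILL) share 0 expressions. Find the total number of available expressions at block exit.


IN = intersection of predecessors = 14
IN - KILL = 14 - 0 = 14
|OUT| = |GEN| + |IN - KILL| - |GEN ∩ (IN - KILL)| = 9 + 14 - 0 = 23

23


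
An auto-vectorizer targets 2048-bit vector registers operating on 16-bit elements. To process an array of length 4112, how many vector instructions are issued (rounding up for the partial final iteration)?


Width = 2048 / 16 = 128 elements per vector op
Iterations = ceil(4112 / 128) = 33

33


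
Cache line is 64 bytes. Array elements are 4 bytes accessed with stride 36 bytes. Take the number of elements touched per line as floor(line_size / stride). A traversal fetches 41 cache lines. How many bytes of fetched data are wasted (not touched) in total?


Elements per line = floor(64 / 36) = 1
Bytes used per line = 1 * 4 = 4
Wasted per line = 64 - 4 = 60
Total wasted = 60 * 41 = 2460

2460


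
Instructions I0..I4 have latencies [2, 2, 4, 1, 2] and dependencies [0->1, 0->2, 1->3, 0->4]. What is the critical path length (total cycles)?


Compute longest path through dependency graph: dist(Ik) = max over predecessors of dist + latency(Ik).
dist(I0) = latency 2 = 2
dist(I1) = dist(I0) + 2 = 2 + 2 = 4
dist(I2) = dist(I0) + 4 = 2 + 4 = 6
dist(I3) = dist(I1) + 1 = 4 + 1 = 5
dist(I4) = dist(I0) + 2 = 2 + 2 = 4
Critical path = max dist = 6

6


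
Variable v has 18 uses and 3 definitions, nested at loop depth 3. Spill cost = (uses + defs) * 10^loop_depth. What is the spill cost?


uses + defs = 18 + 3 = 21
10^3 = 1000
Spill cost = 21 * 1000 = 21000

21000


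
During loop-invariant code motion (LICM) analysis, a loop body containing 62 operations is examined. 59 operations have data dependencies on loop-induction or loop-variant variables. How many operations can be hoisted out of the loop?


Invariant candidates = total - loop-dependent
= 62 - 59 = 3

3


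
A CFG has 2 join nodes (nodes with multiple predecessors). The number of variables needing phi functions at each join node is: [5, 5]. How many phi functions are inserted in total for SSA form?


Total phi functions = sum of phi functions at each join node
= 5 + 5 = 10

10


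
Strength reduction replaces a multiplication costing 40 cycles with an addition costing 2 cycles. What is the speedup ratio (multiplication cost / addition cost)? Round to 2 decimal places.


Ratio = mult_cost / add_cost = 40 / 2 = 20.0

20.0


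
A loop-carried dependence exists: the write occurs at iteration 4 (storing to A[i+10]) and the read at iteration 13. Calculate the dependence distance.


Distance = read iteration - write iteration
= 13 - 4 = 9

9


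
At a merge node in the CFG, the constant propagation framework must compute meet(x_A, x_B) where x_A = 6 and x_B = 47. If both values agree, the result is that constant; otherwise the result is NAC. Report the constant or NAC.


Meet operation: if both paths give the same constant, result is that constant; if they differ, result is NAC (not-a-constant).
Path A: 6, Path B: 47 -> differ
Result: not-a-constant -> NAC

NAC


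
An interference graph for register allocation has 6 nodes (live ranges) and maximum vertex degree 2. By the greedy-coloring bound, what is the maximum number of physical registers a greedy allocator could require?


Greedy coloring never needs more than (max_degree + 1) colors: when coloring a vertex, at most max_degree neighbors are already colored.
Upper bound = 2 + 1 = 3

3


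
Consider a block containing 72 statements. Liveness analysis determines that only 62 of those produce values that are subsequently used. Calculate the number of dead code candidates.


Dead code = total statements - live definitions
= 72 - 62 = 10

10


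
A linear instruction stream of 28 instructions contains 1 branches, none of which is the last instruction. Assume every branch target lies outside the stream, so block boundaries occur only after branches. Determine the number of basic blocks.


With no in-sequence branch targets, the leaders are the first instruction plus the instruction after each branch.
Number of basic blocks = branches + 1
= 1 + 1 = 2

2


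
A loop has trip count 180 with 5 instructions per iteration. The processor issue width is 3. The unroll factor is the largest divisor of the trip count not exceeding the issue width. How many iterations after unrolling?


Largest divisor of 180 <= 3 is 3
New iterations = 180 / 3 = 60

60


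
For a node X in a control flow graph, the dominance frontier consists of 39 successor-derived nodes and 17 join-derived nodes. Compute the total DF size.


DF(X) = direct successor contributions + join point contributions
= 39 + 17 = 56

56


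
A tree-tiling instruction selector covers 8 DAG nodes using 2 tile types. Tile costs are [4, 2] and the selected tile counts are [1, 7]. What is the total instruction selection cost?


Total cost = sum(count_i * cost_i)
= 1*4 + 7*2
= 18

18


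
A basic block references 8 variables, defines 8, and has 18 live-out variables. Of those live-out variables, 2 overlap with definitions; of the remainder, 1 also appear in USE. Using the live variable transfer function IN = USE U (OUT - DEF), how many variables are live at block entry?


OUT - DEF: 18 - 2 = 16
|IN| = |USE| + |OUT - DEF| - |USE ∩ (OUT - DEF)| = 8 + 16 - 1 = 23

23


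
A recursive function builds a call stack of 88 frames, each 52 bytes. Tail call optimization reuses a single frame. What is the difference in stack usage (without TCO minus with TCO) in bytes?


Without TCO: 88 * 52 = 4576 bytes
With TCO: reuse 1 frame = 52 bytes
Savings = 4576 - 52 = 4524

4524


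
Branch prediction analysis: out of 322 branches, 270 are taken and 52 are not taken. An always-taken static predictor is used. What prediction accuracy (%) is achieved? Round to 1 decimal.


Predictor: always-taken
Correct predictions = 270
Accuracy = 270 / 322 * 100 = 83.9%

83.9


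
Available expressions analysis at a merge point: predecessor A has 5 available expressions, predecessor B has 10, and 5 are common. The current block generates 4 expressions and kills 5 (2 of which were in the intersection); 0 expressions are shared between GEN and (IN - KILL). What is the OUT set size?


IN = intersection of predecessors = 5
IN - KILL = 5 - 2 = 3
|OUT| = |GEN| + |IN - KILL| - |GEN ∩ (IN - KILL)| = 4 + 3 - 0 = 7

7


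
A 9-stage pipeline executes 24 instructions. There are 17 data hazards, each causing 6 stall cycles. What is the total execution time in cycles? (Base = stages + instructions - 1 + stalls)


Base cycles = 9 + 24 - 1 = 32
Total stalls = 17 * 6 = 102
Total = 32 + 102 = 134

134


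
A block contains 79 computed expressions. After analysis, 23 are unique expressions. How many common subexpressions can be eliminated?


CSE count = total expressions - unique expressions
= 79 - 23 = 56

56


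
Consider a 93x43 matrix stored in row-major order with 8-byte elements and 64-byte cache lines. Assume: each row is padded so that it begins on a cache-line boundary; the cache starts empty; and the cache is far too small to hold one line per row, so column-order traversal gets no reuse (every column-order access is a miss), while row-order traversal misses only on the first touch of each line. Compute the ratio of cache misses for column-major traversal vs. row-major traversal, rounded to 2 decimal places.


Each row occupies 43 * 8 = 344 bytes and starts on a line boundary, so it spans ceil(344 / 64) = 6 cache lines.
Row-major traversal misses (one per line touched): 93 * ceil(43 * 8 / 64) = 558
Column-major traversal misses (no reuse, every access misses): 93 * 43 = 3999
Ratio = 3999 / 558 = 7.17

7.17


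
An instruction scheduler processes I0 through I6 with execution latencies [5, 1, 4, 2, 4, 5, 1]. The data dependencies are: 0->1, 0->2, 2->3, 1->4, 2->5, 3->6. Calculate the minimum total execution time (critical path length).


Compute longest path through dependency graph: dist(Ik) = max over predecessors of dist + latency(Ik).
dist(I0) = latency 5 = 5
dist(I1) = dist(I0) + 1 = 5 + 1 = 6
dist(I2) = dist(I0) + 4 = 5 + 4 = 9
dist(I3) = dist(I2) + 2 = 9 + 2 = 11
dist(I4) = dist(I1) + 4 = 6 + 4 = 10
dist(I5) = dist(I2) + 5 = 9 + 5 = 14
dist(I6) = dist(I3) + 1 = 11 + 1 = 12
Critical path = max dist = 14

14


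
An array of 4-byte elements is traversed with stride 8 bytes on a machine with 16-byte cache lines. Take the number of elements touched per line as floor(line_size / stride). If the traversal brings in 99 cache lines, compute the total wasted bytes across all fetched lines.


Elements per line = floor(16 / 8) = 2
Bytes used per line = 2 * 4 = 8
Wasted per line = 16 - 8 = 8
Total wasted = 8 * 99 = 792

792


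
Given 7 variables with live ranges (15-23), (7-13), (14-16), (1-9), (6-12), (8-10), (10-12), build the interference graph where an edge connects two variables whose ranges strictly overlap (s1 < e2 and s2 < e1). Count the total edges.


Check all pairs for overlapping intervals.
Two intervals (s1,e1) and (s2,e2) overlap if s1 < e2 and s2 < e1.
v0 (15-23) vs v1..v6: overlaps v2 -> 1
v1 (7-13) vs v2..v6: overlaps v3, v4, v5, v6 -> 4
v2 (14-16) vs v3..v6: overlaps none -> 0
v3 (1-9) vs v4..v6: overlaps v4, v5 -> 2
v4 (6-12) vs v5..v6: overlaps v5, v6 -> 2
v5 (8-10) vs v6: overlaps none -> 0
Total overlapping pairs = 1 + 4 + 0 + 2 + 2 + 0 = 9

9


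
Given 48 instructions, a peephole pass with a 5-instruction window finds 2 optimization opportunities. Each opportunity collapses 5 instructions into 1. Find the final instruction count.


Each match removes 4 instructions.
Total removed = 2 * 4 = 8
Remaining = 48 - 8 = 40

40


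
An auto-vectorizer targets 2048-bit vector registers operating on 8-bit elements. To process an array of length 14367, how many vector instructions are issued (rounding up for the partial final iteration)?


Width = 2048 / 8 = 256 elements per vector op
Iterations = ceil(14367 / 256) = 57

57


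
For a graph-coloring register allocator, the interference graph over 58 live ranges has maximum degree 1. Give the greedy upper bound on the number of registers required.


Greedy coloring never needs more than (max_degree + 1) colors: when coloring a vertex, at most max_degree neighbors are already colored.
Upper bound = 1 + 1 = 2

2


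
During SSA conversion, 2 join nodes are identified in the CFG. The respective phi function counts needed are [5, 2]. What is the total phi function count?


Total phi functions = sum of phi functions at each join node
= 5 + 2 = 7

7


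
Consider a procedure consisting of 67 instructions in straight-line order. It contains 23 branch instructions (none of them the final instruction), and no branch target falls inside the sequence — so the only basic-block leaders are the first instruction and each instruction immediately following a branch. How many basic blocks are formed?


With no in-sequence branch targets, the leaders are the first instruction plus the instruction after each branch.
Number of basic blocks = branches + 1
= 23 + 1 = 24

24


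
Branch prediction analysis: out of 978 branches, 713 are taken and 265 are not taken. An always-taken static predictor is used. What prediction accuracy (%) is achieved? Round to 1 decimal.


Predictor: always-taken
Correct predictions = 713
Accuracy = 713 / 978 * 100 = 72.9%

72.9


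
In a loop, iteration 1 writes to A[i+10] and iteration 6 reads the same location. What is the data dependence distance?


Distance = read iteration - write iteration
= 6 - 1 = 5

5


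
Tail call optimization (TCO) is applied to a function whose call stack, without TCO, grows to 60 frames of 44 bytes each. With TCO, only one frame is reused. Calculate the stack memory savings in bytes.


Without TCO: 60 * 44 = 2640 bytes
With TCO: reuse 1 frame = 44 bytes
Savings = 2640 - 44 = 2596

2596


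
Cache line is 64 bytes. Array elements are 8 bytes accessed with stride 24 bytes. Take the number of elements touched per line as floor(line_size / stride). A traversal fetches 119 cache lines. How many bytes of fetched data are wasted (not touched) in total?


Elements per line = floor(64 / 24) = 2
Bytes used per line = 2 * 8 = 16
Wasted per line = 64 - 16 = 48
Total wasted = 48 * 119 = 5712

5712


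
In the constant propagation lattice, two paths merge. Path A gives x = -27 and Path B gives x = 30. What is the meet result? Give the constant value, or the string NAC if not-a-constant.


Meet operation: if both paths give the same constant, result is that constant; if they differ, result is NAC (not-a-constant).
Path A: -27, Path B: 30 -> differ
Result: not-a-constant -> NAC

NAC


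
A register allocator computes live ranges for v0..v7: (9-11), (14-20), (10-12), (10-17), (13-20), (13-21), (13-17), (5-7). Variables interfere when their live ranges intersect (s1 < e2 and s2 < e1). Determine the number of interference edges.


Check all pairs for overlapping intervals.
Two intervals (s1,e1) and (s2,e2) overlap if s1 < e2 and s2 < e1.
v0 (9-11) vs v1..v7: overlaps v2, v3 -> 2
v1 (14-20) vs v2..v7: overlaps v3, v4, v5, v6 -> 4
v2 (10-12) vs v3..v7: overlaps v3 -> 1
v3 (10-17) vs v4..v7: overlaps v4, v5, v6 -> 3
v4 (13-20) vs v5..v7: overlaps v5, v6 -> 2
v5 (13-21) vs v6..v7: overlaps v6 -> 1
v6 (13-17) vs v7: overlaps none -> 0
Total overlapping pairs = 2 + 4 + 1 + 3 + 2 + 1 + 0 = 13

13


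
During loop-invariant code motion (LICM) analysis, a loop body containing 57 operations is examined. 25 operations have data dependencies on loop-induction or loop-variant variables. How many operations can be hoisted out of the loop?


Invariant candidates = total - loop-dependent
= 57 - 25 = 32

32


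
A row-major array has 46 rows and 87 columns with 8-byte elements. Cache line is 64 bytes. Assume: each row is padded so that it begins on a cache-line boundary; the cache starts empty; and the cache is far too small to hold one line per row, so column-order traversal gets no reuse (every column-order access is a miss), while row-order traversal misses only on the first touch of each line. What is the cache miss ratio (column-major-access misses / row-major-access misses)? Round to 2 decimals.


Each row occupies 87 * 8 = 696 bytes and starts on a line boundary, so it spans ceil(696 / 64) = 11 cache lines.
Row-major traversal misses (one per line touched): 46 * ceil(87 * 8 / 64) = 506
Column-major traversal misses (no reuse, every access misses): 46 * 87 = 4002
Ratio = 4002 / 506 = 7.91

7.91


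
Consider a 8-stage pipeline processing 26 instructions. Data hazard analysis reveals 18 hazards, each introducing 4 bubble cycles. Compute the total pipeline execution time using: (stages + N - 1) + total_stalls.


Base cycles = 8 + 26 - 1 = 33
Total stalls = 18 * 4 = 72
Total = 33 + 72 = 105

105


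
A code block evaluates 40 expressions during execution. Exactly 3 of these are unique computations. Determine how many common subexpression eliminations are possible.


CSE count = total expressions - unique expressions
= 40 - 3 = 37

37


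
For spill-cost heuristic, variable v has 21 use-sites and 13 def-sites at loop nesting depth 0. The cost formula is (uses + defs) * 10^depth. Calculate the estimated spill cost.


uses + defs = 21 + 13 = 34
10^0 = 1
Spill cost = 34 * 1 = 34

34


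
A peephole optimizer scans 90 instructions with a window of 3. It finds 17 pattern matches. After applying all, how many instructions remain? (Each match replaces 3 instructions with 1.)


Each match removes 2 instructions.
Total removed = 17 * 2 = 34
Remaining = 90 - 34 = 56

56


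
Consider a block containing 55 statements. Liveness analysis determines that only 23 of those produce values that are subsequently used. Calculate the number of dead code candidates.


Dead code = total statements - live definitions
= 55 - 23 = 32

32


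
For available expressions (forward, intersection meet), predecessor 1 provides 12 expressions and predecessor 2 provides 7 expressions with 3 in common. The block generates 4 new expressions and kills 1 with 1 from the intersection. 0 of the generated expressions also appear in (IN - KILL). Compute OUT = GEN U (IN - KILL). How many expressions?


IN = intersection of predecessors = 3
IN - KILL = 3 - 1 = 2
|OUT| = |GEN| + |IN - KILL| - |GEN ∩ (IN - KILL)| = 4 + 2 - 0 = 6

6


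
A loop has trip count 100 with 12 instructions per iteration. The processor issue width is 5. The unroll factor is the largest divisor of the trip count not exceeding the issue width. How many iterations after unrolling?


Largest divisor of 100 <= 5 is 5
New iterations = 100 / 5 = 20

20


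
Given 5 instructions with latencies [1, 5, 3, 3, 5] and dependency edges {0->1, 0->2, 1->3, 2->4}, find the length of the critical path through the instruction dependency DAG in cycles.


Compute longest path through dependency graph: dist(Ik) = max over predecessors of dist + latency(Ik).
dist(I0) = latency 1 = 1
dist(I1) = dist(I0) + 5 = 1 + 5 = 6
dist(I2) = dist(I0) + 3 = 1 + 3 = 4
dist(I3) = dist(I1) + 3 = 6 + 3 = 9
dist(I4) = dist(I2) + 5 = 4 + 5 = 9
Critical path = max dist = 9

9


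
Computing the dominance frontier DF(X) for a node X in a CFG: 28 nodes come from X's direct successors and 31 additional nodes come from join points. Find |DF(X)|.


DF(X) = direct successor contributions + join point contributions
= 28 + 31 = 59

59


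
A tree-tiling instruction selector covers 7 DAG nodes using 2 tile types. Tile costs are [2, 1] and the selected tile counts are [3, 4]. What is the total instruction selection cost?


Total cost = sum(count_i * cost_i)
= 3*2 + 4*1
= 10

10


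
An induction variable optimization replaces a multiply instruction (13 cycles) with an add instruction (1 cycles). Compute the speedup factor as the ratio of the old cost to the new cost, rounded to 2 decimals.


Ratio = mult_cost / add_cost = 13 / 1 = 13.0

13.0


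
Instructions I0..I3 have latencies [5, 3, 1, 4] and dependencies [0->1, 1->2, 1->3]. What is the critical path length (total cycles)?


Compute longest path through dependency graph: dist(Ik) = max over predecessors of dist + latency(Ik).
dist(I0) = latency 5 = 5
dist(I1) = dist(I0) + 3 = 5 + 3 = 8
dist(I2) = dist(I1) + 1 = 8 + 1 = 9
dist(I3) = dist(I1) + 4 = 8 + 4 = 12
Critical path = max dist = 12

12


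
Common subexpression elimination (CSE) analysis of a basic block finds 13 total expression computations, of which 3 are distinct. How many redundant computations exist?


CSE count = total expressions - unique expressions
= 13 - 3 = 10

10


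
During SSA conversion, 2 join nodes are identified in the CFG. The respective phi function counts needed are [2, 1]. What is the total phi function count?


Total phi functions = sum of phi functions at each join node
= 2 + 1 = 3

3


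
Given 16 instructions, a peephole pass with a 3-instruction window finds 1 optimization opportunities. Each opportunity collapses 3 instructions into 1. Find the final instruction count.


Each match removes 2 instructions.
Total removed = 1 * 2 = 2
Remaining = 16 - 2 = 14

14


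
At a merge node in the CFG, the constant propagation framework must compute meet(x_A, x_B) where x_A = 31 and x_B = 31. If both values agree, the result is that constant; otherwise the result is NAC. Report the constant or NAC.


Meet operation: if both paths give the same constant, result is that constant; if they differ, result is NAC (not-a-constant).
Path A: 31, Path B: 31 -> equal
Result: constant -> 31

31


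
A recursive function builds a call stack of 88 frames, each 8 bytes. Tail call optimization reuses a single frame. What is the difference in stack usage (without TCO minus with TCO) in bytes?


Without TCO: 88 * 8 = 704 bytes
With TCO: reuse 1 frame = 8 bytes
Savings = 704 - 8 = 696

696


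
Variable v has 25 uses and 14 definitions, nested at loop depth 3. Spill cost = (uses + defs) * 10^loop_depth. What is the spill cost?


uses + defs = 25 + 14 = 39
10^3 = 1000
Spill cost = 39 * 1000 = 39000

39000


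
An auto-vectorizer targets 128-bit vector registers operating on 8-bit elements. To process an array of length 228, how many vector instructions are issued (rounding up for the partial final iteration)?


Width = 128 / 8 = 16 elements per vector op
Iterations = ceil(228 / 16) = 15

15


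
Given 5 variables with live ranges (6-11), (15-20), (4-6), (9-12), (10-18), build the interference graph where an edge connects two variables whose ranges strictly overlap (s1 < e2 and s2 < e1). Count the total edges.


Check all pairs for overlapping intervals.
Two intervals (s1,e1) and (s2,e2) overlap if s1 < e2 and s2 < e1.
v0 (6-11) vs v1..v4: overlaps v3, v4 -> 2
v1 (15-20) vs v2..v4: overlaps v4 -> 1
v2 (4-6) vs v3..v4: overlaps none -> 0
v3 (9-12) vs v4: overlaps v4 -> 1
Total overlapping pairs = 2 + 1 + 0 + 1 = 4

4


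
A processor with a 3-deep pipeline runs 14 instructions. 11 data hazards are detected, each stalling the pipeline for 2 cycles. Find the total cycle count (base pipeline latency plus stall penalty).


Base cycles = 3 + 14 - 1 = 16
Total stalls = 11 * 2 = 22
Total = 16 + 22 = 38

38


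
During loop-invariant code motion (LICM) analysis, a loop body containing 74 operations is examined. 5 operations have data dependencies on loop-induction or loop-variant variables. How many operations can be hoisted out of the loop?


Invariant candidates = total - loop-dependent
= 74 - 5 = 69

69


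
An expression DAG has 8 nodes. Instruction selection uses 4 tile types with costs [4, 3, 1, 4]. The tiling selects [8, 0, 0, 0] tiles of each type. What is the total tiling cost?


Total cost = sum(count_i * cost_i)
= 8*4 + 0*3 + 0*1 + 0*4
= 32

32


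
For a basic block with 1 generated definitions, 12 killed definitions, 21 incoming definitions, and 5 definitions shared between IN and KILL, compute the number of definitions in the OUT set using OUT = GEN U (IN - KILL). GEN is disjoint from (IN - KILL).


IN - KILL: 21 - 5 = 16 surviving definitions
OUT = GEN + surviving = 1 + 16 = 17

17


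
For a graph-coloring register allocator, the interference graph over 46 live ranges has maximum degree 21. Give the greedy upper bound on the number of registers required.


Greedy coloring never needs more than (max_degree + 1) colors: when coloring a vertex, at most max_degree neighbors are already colored.
Upper bound = 21 + 1 = 22

22


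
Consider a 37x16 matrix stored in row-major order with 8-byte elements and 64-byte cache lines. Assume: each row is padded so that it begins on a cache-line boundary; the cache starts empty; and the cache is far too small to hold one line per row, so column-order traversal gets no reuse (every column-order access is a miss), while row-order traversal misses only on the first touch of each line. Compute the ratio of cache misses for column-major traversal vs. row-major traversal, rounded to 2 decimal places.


Each row occupies 16 * 8 = 128 bytes and starts on a line boundary, so it spans ceil(128 / 64) = 2 cache lines.
Row-major traversal misses (one per line touched): 37 * ceil(16 * 8 / 64) = 74
Column-major traversal misses (no reuse, every access misses): 37 * 16 = 592
Ratio = 592 / 74 = 8.0

8.0


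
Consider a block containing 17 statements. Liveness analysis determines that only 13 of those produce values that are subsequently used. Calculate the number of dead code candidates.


Dead code = total statements - live definitions
= 17 - 13 = 4

4


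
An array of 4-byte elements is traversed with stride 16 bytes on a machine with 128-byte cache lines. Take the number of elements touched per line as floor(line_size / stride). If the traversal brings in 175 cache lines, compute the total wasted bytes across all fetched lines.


Elements per line = floor(128 / 16) = 8
Bytes used per line = 8 * 4 = 32
Wasted per line = 128 - 32 = 96
Total wasted = 96 * 175 = 16800

16800


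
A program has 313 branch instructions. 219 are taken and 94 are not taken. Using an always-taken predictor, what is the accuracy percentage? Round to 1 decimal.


Predictor: always-taken
Correct predictions = 219
Accuracy = 219 / 313 * 100 = 70.0%

70.0


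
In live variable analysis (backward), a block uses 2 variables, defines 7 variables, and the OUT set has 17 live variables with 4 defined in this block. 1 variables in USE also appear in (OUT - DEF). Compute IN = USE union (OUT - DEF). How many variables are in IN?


OUT - DEF: 17 - 4 = 13
|IN| = |USE| + |OUT - DEF| - |USE ∩ (OUT - DEF)| = 2 + 13 - 1 = 14

14


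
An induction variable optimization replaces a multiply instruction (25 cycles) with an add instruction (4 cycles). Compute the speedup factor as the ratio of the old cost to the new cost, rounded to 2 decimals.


Ratio = mult_cost / add_cost = 25 / 4 = 6.25

6.25


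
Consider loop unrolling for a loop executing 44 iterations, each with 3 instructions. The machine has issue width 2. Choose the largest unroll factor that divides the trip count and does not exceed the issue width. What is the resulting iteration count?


Largest divisor of 44 <= 2 is 2
New iterations = 44 / 2 = 22

22
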